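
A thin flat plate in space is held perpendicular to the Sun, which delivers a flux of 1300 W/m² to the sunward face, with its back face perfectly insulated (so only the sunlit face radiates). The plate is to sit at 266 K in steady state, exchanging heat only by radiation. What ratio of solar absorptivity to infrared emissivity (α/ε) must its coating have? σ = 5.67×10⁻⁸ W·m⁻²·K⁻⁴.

α/ε ≈ 0.218

Balance: αS·A = εσ·1A·T⁴ ⇒ α/ε = σT⁴/S.
α/ε = 5.67×10⁻⁸·(266)⁴/1300 = 5.67×10⁻⁸·5.006×10⁹/1300.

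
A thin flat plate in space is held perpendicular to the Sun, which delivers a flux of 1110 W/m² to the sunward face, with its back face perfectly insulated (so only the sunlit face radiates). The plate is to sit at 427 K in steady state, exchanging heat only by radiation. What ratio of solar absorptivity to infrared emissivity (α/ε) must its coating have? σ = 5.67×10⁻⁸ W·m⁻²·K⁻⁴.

Balance: αS·A = εσ·1A·T⁴ ⇒ α/ε = σT⁴/S.
α/ε = 5.67×10⁻⁸·(427)⁴/1110 = 5.67×10⁻⁸·3.324×10¹⁰/1110.

α/ε ≈ 1.70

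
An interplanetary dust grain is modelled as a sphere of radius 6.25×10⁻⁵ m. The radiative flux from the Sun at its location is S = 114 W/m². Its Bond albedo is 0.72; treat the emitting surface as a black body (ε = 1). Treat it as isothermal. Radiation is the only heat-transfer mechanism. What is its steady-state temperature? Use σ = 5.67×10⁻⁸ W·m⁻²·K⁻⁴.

At equilibrium, absorbed power = emitted power.
Absorbing cross-section = πr² = 1.227×10⁻⁸ m²; emitting surface = 4πr² = 4.909×10⁻⁸ m² (ratio 4).
(1−a)S·A_cross = εσ·A_surf·T⁴  ⇒  T⁴ = (1−a)S/(4σ).
T⁴ = 0.280·114/(4·5.67×10⁻⁸) = 1.407×10⁸ K⁴.
T = (1.407×10⁸)^(1/4).

T ≈ 109 K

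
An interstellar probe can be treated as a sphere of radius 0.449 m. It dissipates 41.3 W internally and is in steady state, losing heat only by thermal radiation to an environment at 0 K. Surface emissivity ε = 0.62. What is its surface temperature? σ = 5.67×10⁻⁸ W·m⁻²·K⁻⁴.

T ≈ 147 K

Steady state: internal power = radiated power, P = εσA T⁴.
Radiating area A = 4πr² = 2.533 m².
T⁴ = P/(εσA) = 41.3/(0.62·5.67×10⁻⁸·2.533) = 4.637×10⁸ K⁴.
T = (4.637×10⁸)^(1/4).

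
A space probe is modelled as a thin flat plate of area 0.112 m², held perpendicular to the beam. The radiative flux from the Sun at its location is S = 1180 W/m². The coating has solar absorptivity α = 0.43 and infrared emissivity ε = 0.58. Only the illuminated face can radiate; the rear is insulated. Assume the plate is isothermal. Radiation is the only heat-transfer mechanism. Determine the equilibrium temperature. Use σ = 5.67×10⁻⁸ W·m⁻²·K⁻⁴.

T ≈ 352 K

At equilibrium, absorbed power = emitted power.
Absorbing cross-section = A = 0.1120 m²; emitting surface = A = 0.1120 m² (ratio 1).
αS·A_cross = εσ·A_surf·T⁴  ⇒  T⁴ = αS/(ε·1σ).
T⁴ = 0.430·1180/(0.58·1·5.67×10⁻⁸) = 1.543×10¹⁰ K⁴.
T = (1.543×10¹⁰)^(1/4).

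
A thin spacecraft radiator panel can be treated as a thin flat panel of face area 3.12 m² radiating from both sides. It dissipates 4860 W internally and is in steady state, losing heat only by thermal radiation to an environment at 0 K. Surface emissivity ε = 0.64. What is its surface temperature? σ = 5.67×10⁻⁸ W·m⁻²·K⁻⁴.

T ≈ 383 K

Steady state: internal power = radiated power, P = εσA T⁴.
Radiating area A = 2·3.12 = 6.240 m².
T⁴ = P/(εσA) = 4860/(0.64·5.67×10⁻⁸·6.240) = 2.146×10¹⁰ K⁴.
T = (2.146×10¹⁰)^(1/4).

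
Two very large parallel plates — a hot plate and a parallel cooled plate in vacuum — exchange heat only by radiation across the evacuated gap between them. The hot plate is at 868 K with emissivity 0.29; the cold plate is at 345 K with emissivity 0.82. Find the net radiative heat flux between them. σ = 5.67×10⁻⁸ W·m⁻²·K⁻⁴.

For two infinite grey parallel plates, q = σ(T₁⁴ − T₂⁴)/(1/ε₁ + 1/ε₂ − 1).
T₁⁴ − T₂⁴ = 5.676×10¹¹ − 1.417×10¹⁰ = 5.535×10¹¹ K⁴.
1/ε₁ + 1/ε₂ − 1 = 3.448 + 1.220 − 1 = 3.668.
q = 5.67×10⁻⁸ × 5.535×10¹¹ / 3.668.

q ≈ 8560 W/m²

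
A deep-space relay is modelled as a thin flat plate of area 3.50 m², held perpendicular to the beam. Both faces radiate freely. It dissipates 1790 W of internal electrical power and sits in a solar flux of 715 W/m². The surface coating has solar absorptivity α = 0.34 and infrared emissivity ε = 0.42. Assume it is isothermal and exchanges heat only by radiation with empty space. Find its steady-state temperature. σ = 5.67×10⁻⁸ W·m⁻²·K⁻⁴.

T ≈ 355 K

At steady state, absorbed solar power + internal power = radiated power.
Absorbed: α·S·A_cross = 0.34·715·3.500 = 850.9 W (cross-section A).
Total input = 850.9 + 1790 = 2641 W.
Radiated: εσ·A_surf·T⁴ with A_surf = 2A = 7.000 m².
T⁴ = 2641/(0.42·5.67×10⁻⁸·7.000) = 1.584×10¹⁰ K⁴.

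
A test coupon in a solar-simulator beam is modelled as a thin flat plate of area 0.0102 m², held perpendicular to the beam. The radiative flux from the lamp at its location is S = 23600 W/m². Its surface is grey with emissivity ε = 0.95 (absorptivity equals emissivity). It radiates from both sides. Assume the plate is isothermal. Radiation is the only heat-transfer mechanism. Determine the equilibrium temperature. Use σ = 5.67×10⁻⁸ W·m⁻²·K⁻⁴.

T ≈ 675 K

At equilibrium, absorbed power = emitted power.
Absorbing cross-section = A = 0.01020 m²; emitting surface = 2A = 0.02040 m² (ratio 2).
εS·A_cross = εσ·A_surf·T⁴  ⇒  T⁴ = S/(2σ)   (ε cancels).
T⁴ = 23600/(2·5.67×10⁻⁸) = 2.081×10¹¹ K⁴.
T = (2.081×10¹¹)^(1/4).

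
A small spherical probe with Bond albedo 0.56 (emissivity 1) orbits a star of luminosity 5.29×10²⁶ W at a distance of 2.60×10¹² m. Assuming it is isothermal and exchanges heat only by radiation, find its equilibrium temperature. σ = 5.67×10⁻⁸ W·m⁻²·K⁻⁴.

T ≈ 59.0 K

First find the stellar flux at distance d: S = L/(4πd²) = 5.29×10²⁶/(4π·(2.60×10¹²)²) = 6.227 W/m².
For an isothermal sphere, absorbed (1−a)S·πr² = emitted σ·4πr²·T⁴, so T⁴ = (1−a)S/(4σ).
T⁴ = 0.440·6.227/(4·5.67×10⁻⁸) = 1.208×10⁷ K⁴.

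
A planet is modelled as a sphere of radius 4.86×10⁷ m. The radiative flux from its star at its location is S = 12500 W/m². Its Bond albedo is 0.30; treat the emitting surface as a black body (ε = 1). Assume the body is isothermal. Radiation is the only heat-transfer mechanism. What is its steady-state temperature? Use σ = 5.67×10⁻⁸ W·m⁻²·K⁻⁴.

At equilibrium, absorbed power = emitted power.
Absorbing cross-section = πr² = 7.420×10¹⁵ m²; emitting surface = 4πr² = 2.968×10¹⁶ m² (ratio 4).
(1−a)S·A_cross = εσ·A_surf·T⁴  ⇒  T⁴ = (1−a)S/(4σ).
T⁴ = 0.700·12500/(4·5.67×10⁻⁸) = 3.858×10¹⁰ K⁴.
T = (3.858×10¹⁰)^(1/4).

T ≈ 443 K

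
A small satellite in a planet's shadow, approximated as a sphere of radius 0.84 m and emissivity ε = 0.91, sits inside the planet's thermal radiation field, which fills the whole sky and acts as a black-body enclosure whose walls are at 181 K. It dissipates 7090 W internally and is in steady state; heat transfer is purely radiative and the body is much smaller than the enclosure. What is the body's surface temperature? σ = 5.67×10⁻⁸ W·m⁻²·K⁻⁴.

For a small grey body in a large enclosure, net radiated power = εσA(T⁴ − T_w⁴).
Steady state: P = εσA(T⁴ − T_w⁴) with A = 4πr² = 8.867 m².
T⁴ = P/(εσA) + T_w⁴ = 7090/(0.91·5.67×10⁻⁸·8.867) + (181)⁴
    = 1.550×10¹⁰ + 1.073×10⁹ = 1.657×10¹⁰ K⁴.

T ≈ 359 K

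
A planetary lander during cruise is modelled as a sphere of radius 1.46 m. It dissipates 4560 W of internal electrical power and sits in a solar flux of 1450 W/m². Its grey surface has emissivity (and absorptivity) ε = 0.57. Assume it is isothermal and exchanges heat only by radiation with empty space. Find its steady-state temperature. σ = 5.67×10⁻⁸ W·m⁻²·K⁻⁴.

T ≈ 329 K

At steady state, absorbed solar power + internal power = radiated power.
Absorbed: α·S·A_cross = 0.57·1450·6.697 = 5535 W (cross-section πr²).
Total input = 5535 + 4560 = 10090 W.
Radiated: εσ·A_surf·T⁴ with A_surf = 4πr² = 26.79 m².
T⁴ = 10090/(0.57·5.67×10⁻⁸·26.79) = 1.166×10¹⁰ K⁴.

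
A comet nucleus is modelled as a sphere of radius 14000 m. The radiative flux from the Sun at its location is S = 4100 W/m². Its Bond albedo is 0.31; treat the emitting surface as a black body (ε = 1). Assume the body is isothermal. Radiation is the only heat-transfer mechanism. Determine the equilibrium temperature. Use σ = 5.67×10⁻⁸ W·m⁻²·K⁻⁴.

At equilibrium, absorbed power = emitted power.
Absorbing cross-section = πr² = 6.158×10⁸ m²; emitting surface = 4πr² = 2.463×10⁹ m² (ratio 4).
(1−a)S·A_cross = εσ·A_surf·T⁴  ⇒  T⁴ = (1−a)S/(4σ).
T⁴ = 0.690·4100/(4·5.67×10⁻⁸) = 1.247×10¹⁰ K⁴.
T = (1.247×10¹⁰)^(1/4).

T ≈ 334 K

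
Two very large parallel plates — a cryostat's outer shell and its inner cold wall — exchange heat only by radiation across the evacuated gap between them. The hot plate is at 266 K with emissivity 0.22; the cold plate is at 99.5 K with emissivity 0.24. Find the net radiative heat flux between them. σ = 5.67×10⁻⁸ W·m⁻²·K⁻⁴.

For two infinite grey parallel plates, q = σ(T₁⁴ − T₂⁴)/(1/ε₁ + 1/ε₂ − 1).
T₁⁴ − T₂⁴ = 5.006×10⁹ − 9.801×10⁷ = 4.908×10⁹ K⁴.
1/ε₁ + 1/ε₂ − 1 = 4.545 + 4.167 − 1 = 7.712.
q = 5.67×10⁻⁸ × 4.908×10⁹ / 7.712.

q ≈ 36.1 W/m²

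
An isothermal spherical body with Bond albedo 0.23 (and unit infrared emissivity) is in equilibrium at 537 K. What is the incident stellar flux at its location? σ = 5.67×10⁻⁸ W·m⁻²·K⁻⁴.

S ≈ 24500 W/m²

(1−a)S·πr² = σ·4πr²·T⁴ ⇒ S = 4σT⁴/(1−a).
S = 4·5.67×10⁻⁸·8.316×10¹⁰/0.770.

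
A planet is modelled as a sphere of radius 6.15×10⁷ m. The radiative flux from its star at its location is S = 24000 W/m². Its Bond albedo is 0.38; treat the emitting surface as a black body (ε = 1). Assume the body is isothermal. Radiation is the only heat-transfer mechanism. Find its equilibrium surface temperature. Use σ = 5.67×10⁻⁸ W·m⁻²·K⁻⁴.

T ≈ 506 K

At equilibrium, absorbed power = emitted power.
Absorbing cross-section = πr² = 1.188×10¹⁶ m²; emitting surface = 4πr² = 4.753×10¹⁶ m² (ratio 4).
(1−a)S·A_cross = εσ·A_surf·T⁴  ⇒  T⁴ = (1−a)S/(4σ).
T⁴ = 0.620·24000/(4·5.67×10⁻⁸) = 6.561×10¹⁰ K⁴.
T = (6.561×10¹⁰)^(1/4).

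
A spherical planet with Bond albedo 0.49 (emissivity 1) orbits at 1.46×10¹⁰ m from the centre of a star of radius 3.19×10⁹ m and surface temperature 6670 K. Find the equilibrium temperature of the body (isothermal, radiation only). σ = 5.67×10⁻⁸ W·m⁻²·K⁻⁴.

T ≈ 1860 K

The star's surface emits σT_*⁴; at distance d the flux is S = σT_*⁴(R_*/d)².
S = 5.67×10⁻⁸·(6670)⁴·(3.19×10⁹/1.46×10¹⁰)² = 5.357×10⁶ W/m².
For an isothermal sphere T⁴ = (1−a)S/(4σ) = 1.205×10¹³ K⁴.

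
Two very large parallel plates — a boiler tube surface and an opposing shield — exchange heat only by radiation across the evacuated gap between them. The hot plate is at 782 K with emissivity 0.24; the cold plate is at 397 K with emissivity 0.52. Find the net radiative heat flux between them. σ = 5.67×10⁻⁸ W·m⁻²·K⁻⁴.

For two infinite grey parallel plates, q = σ(T₁⁴ − T₂⁴)/(1/ε₁ + 1/ε₂ − 1).
T₁⁴ − T₂⁴ = 3.740×10¹¹ − 2.484×10¹⁰ = 3.491×10¹¹ K⁴.
1/ε₁ + 1/ε₂ − 1 = 4.167 + 1.923 − 1 = 5.090.
q = 5.67×10⁻⁸ × 3.491×10¹¹ / 5.090.

q ≈ 3890 W/m²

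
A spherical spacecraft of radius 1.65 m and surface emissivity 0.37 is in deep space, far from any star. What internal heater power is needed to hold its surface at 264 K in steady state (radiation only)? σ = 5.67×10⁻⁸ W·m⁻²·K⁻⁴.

P ≈ 3490 W

P = εσ·4πr²·T⁴.
4πr² = 34.21 m²; T⁴ = 4.858×10⁹ K⁴.
P = 0.37·5.67×10⁻⁸·34.21·4.858×10⁹.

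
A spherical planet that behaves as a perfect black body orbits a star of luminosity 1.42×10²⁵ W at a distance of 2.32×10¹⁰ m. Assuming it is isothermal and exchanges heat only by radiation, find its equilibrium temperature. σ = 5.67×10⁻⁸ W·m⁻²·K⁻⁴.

T ≈ 310 K

First find the stellar flux at distance d: S = L/(4πd²) = 1.42×10²⁵/(4π·(2.32×10¹⁰)²) = 2099 W/m².
For an isothermal sphere, absorbed (1−a)S·πr² = emitted σ·4πr²·T⁴, so T⁴ = (1−a)S/(4σ).
T⁴ = 1.00·2099/(4·5.67×10⁻⁸) = 9.257×10⁹ K⁴.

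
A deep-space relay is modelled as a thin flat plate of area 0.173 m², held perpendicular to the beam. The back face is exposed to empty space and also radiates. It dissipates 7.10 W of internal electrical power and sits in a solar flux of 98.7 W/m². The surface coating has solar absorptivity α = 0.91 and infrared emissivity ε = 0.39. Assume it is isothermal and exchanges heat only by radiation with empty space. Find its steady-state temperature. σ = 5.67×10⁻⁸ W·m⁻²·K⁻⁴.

T ≈ 233 K

At steady state, absorbed solar power + internal power = radiated power.
Absorbed: α·S·A_cross = 0.91·98.7·0.1730 = 15.54 W (cross-section A).
Total input = 15.54 + 7.10 = 22.64 W.
Radiated: εσ·A_surf·T⁴ with A_surf = 2A = 0.3460 m².
T⁴ = 22.64/(0.39·5.67×10⁻⁸·0.3460) = 2.959×10⁹ K⁴.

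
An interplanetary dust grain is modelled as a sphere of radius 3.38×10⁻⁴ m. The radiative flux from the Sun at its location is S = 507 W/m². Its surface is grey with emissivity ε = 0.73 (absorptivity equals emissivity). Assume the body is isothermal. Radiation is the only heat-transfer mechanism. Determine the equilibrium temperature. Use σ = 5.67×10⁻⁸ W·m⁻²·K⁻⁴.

T ≈ 217 K

At equilibrium, absorbed power = emitted power.
Absorbing cross-section = πr² = 3.589×10⁻⁷ m²; emitting surface = 4πr² = 1.436×10⁻⁶ m² (ratio 4).
εS·A_cross = εσ·A_surf·T⁴  ⇒  T⁴ = S/(4σ)   (ε cancels).
T⁴ = 507/(4·5.67×10⁻⁸) = 2.235×10⁹ K⁴.
T = (2.235×10⁹)^(1/4).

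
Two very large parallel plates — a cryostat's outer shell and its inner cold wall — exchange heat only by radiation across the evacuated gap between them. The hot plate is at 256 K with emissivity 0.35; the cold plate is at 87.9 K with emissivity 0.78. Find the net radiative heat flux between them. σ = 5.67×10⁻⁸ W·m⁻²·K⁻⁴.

q ≈ 76.5 W/m²

For two infinite grey parallel plates, q = σ(T₁⁴ − T₂⁴)/(1/ε₁ + 1/ε₂ − 1).
T₁⁴ − T₂⁴ = 4.295×10⁹ − 5.970×10⁷ = 4.235×10⁹ K⁴.
1/ε₁ + 1/ε₂ − 1 = 2.857 + 1.282 − 1 = 3.139.
q = 5.67×10⁻⁸ × 4.235×10⁹ / 3.139.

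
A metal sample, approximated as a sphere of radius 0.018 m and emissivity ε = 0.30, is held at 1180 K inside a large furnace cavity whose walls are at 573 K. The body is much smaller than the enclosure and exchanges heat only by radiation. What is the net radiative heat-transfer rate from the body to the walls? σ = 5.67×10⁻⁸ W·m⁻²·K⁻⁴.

For a small grey body in a large enclosure: P_net = εσA(T_body⁴ − T_wall⁴).
A = 4πr² = 0.004072 m²; T_body⁴ − T_wall⁴ = 1.939×10¹² − 1.078×10¹¹ = 1.831×10¹² K⁴.
|P_net| = 0.30·5.67×10⁻⁸·0.004072·1.831×10¹².

P_net ≈ 127 W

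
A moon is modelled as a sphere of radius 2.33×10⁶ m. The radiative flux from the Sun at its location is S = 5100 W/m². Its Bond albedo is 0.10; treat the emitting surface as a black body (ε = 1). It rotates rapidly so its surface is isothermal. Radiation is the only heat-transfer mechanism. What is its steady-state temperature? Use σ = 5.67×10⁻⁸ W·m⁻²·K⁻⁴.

At equilibrium, absorbed power = emitted power.
Absorbing cross-section = πr² = 1.706×10¹³ m²; emitting surface = 4πr² = 6.822×10¹³ m² (ratio 4).
(1−a)S·A_cross = εσ·A_surf·T⁴  ⇒  T⁴ = (1−a)S/(4σ).
T⁴ = 0.900·5100/(4·5.67×10⁻⁸) = 2.024×10¹⁰ K⁴.
T = (2.024×10¹⁰)^(1/4).

T ≈ 377 K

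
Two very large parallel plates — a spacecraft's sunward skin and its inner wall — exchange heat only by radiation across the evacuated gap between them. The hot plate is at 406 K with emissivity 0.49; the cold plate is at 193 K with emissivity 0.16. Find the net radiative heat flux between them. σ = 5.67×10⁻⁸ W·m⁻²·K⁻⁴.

q ≈ 201 W/m²

For two infinite grey parallel plates, q = σ(T₁⁴ − T₂⁴)/(1/ε₁ + 1/ε₂ − 1).
T₁⁴ − T₂⁴ = 2.717×10¹⁰ − 1.387×10⁹ = 2.578×10¹⁰ K⁴.
1/ε₁ + 1/ε₂ − 1 = 2.041 + 6.250 − 1 = 7.291.
q = 5.67×10⁻⁸ × 2.578×10¹⁰ / 7.291.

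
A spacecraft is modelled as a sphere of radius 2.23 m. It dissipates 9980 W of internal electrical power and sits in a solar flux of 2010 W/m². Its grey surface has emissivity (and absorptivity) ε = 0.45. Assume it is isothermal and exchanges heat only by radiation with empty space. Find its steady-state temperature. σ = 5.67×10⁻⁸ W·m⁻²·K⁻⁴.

T ≈ 351 K

At steady state, absorbed solar power + internal power = radiated power.
Absorbed: α·S·A_cross = 0.45·2010·15.62 = 14130 W (cross-section πr²).
Total input = 14130 + 9980 = 24110 W.
Radiated: εσ·A_surf·T⁴ with A_surf = 4πr² = 62.49 m².
T⁴ = 24110/(0.45·5.67×10⁻⁸·62.49) = 1.512×10¹⁰ K⁴.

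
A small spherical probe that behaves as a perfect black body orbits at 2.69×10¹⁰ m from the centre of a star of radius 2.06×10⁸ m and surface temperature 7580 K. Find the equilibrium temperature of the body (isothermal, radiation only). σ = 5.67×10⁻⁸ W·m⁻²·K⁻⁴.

The star's surface emits σT_*⁴; at distance d the flux is S = σT_*⁴(R_*/d)².
S = 5.67×10⁻⁸·(7580)⁴·(2.06×10⁸/2.69×10¹⁰)² = 10980 W/m².
For an isothermal sphere T⁴ = (1−a)S/(4σ) = 4.840×10¹⁰ K⁴.

T ≈ 469 K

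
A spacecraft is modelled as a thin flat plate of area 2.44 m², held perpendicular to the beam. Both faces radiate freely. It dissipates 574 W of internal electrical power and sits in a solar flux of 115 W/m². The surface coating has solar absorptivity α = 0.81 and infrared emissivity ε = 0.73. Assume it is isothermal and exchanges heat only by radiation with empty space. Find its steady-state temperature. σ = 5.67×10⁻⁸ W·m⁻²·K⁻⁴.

T ≈ 251 K

At steady state, absorbed solar power + internal power = radiated power.
Absorbed: α·S·A_cross = 0.81·115·2.440 = 227.3 W (cross-section A).
Total input = 227.3 + 574 = 801.3 W.
Radiated: εσ·A_surf·T⁴ with A_surf = 2A = 4.880 m².
T⁴ = 801.3/(0.73·5.67×10⁻⁸·4.880) = 3.967×10⁹ K⁴.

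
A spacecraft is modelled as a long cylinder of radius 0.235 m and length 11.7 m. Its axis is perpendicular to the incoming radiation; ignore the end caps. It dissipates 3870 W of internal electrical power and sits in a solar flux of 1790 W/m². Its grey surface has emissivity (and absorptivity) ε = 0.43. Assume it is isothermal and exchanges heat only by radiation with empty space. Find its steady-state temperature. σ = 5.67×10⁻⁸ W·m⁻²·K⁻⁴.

At steady state, absorbed solar power + internal power = radiated power.
Absorbed: α·S·A_cross = 0.43·1790·5.499 = 4233 W (cross-section 2rL).
Total input = 4233 + 3870 = 8103 W.
Radiated: εσ·A_surf·T⁴ with A_surf = 2πrL = 17.28 m².
T⁴ = 8103/(0.43·5.67×10⁻⁸·17.28) = 1.924×10¹⁰ K⁴.

T ≈ 372 K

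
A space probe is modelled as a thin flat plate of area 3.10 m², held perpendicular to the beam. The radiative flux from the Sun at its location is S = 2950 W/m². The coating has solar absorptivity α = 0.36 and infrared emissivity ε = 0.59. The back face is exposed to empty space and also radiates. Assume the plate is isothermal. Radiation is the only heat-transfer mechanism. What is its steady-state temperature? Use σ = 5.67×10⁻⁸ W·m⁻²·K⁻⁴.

T ≈ 355 K

At equilibrium, absorbed power = emitted power.
Absorbing cross-section = A = 3.100 m²; emitting surface = 2A = 6.200 m² (ratio 2).
αS·A_cross = εσ·A_surf·T⁴  ⇒  T⁴ = αS/(ε·2σ).
T⁴ = 0.360·2950/(0.59·2·5.67×10⁻⁸) = 1.587×10¹⁰ K⁴.
T = (1.587×10¹⁰)^(1/4).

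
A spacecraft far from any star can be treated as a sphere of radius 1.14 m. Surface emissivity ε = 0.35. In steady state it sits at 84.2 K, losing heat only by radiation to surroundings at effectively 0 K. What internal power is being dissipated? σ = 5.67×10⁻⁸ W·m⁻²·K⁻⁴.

P ≈ 16.3 W

Steady state: P = εσA T⁴.
A = 4πr² = 16.33 m²; T⁴ = (84.2)⁴ = 5.026×10⁷ K⁴.
P = 0.35 × 5.67×10⁻⁸ × 16.33 × 5.026×10⁷.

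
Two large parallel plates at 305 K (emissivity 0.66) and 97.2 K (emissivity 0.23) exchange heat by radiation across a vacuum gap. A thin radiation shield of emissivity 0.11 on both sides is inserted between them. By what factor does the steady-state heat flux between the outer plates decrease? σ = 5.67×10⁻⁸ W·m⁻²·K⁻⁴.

factor ≈ 4.53

Without shield: q₀ = σΔ(T⁴)/(1/ε₁+1/ε₂−1) with denominator 4.863.
With shield the two gaps are in series; the resistances add: (1/ε₁+1/ε_s−1)+(1/ε_s+1/ε₂−1) = 9.606+12.44 = 22.04.
Heat-flux ratio q₀/q = 22.04/4.863.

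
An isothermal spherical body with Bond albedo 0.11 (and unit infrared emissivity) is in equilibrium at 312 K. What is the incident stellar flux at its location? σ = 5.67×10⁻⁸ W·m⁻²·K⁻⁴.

S ≈ 2410 W/m²

(1−a)S·πr² = σ·4πr²·T⁴ ⇒ S = 4σT⁴/(1−a).
S = 4·5.67×10⁻⁸·9.476×10⁹/0.890.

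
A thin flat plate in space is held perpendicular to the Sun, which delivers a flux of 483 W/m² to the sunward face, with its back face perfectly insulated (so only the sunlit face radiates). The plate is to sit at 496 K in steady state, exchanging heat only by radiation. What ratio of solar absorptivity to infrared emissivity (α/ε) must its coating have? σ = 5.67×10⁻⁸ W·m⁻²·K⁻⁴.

α/ε ≈ 7.10

Balance: αS·A = εσ·1A·T⁴ ⇒ α/ε = σT⁴/S.
α/ε = 5.67×10⁻⁸·(496)⁴/483 = 5.67×10⁻⁸·6.052×10¹⁰/483.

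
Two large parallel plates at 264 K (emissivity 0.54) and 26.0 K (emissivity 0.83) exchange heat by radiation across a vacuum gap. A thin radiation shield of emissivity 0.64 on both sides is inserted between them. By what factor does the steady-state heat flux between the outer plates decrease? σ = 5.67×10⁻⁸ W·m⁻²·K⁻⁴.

factor ≈ 2.03

Without shield: q₀ = σΔ(T⁴)/(1/ε₁+1/ε₂−1) with denominator 2.057.
With shield the two gaps are in series; the resistances add: (1/ε₁+1/ε_s−1)+(1/ε_s+1/ε₂−1) = 2.414+1.767 = 4.182.
Heat-flux ratio q₀/q = 4.182/2.057.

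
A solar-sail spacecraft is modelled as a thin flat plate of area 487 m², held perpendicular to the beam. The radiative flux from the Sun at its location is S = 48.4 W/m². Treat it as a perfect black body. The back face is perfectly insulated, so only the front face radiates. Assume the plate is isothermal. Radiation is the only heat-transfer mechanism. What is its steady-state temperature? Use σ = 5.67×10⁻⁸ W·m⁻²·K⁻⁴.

T ≈ 171 K

At equilibrium, absorbed power = emitted power.
Absorbing cross-section = A = 487.0 m²; emitting surface = A = 487.0 m² (ratio 1).
S·A_cross = εσ·A_surf·T⁴  ⇒  T⁴ = S/(1σ).
T⁴ = 1.00·48.4/(1·5.67×10⁻⁸) = 8.536×10⁸ K⁴.
T = (8.536×10⁸)^(1/4).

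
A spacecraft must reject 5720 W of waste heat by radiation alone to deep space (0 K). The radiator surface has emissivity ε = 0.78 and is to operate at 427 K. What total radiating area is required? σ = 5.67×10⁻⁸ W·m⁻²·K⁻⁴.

A ≈ 3.89 m²

P = εσA T⁴ ⇒ A = P/(εσT⁴).
T⁴ = 3.324×10¹⁰ K⁴.
A = 5720/(0.78 × 5.67×10⁻⁸ × 3.324×10¹⁰).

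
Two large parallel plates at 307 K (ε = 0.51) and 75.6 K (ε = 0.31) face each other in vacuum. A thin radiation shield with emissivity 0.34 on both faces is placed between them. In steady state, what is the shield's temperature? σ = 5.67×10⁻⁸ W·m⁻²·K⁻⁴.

In steady state the net flux on the hot side equals that on the cold side.
σ(T₁⁴−T_s⁴)/D₁ = σ(T_s⁴−T₂⁴)/D₂, with D₁ = 1/ε₁+1/ε_s−1 = 3.902, D₂ = 1/ε_s+1/ε₂−1 = 5.167.
Solve for T_s⁴: T_s⁴ = (D₂·T₁⁴ + D₁·T₂⁴)/(D₁+D₂) = 5.075×10⁹ K⁴.

T_s ≈ 267 K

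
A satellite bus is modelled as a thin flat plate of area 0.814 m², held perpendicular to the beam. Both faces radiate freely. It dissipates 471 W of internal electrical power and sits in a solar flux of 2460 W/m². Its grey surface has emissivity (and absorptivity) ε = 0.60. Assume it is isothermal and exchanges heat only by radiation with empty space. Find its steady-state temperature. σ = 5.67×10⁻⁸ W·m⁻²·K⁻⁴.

At steady state, absorbed solar power + internal power = radiated power.
Absorbed: α·S·A_cross = 0.60·2460·0.8140 = 1201 W (cross-section A).
Total input = 1201 + 471 = 1672 W.
Radiated: εσ·A_surf·T⁴ with A_surf = 2A = 1.628 m².
T⁴ = 1672/(0.60·5.67×10⁻⁸·1.628) = 3.020×10¹⁰ K⁴.

T ≈ 417 K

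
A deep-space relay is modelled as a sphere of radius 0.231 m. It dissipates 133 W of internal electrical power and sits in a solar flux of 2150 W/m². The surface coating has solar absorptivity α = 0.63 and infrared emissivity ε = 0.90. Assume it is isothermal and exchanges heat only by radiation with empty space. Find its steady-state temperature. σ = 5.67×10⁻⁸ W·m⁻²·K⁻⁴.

T ≈ 320 K

At steady state, absorbed solar power + internal power = radiated power.
Absorbed: α·S·A_cross = 0.63·2150·0.1676 = 227.1 W (cross-section πr²).
Total input = 227.1 + 133 = 360.1 W.
Radiated: εσ·A_surf·T⁴ with A_surf = 4πr² = 0.6706 m².
T⁴ = 360.1/(0.90·5.67×10⁻⁸·0.6706) = 1.052×10¹⁰ K⁴.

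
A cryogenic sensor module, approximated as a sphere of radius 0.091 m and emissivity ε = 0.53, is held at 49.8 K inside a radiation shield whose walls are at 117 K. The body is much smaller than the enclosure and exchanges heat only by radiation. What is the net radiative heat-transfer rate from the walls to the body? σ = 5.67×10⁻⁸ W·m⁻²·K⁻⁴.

For a small grey body in a large enclosure: P_net = εσA(T_body⁴ − T_wall⁴).
A = 4πr² = 0.1041 m²; T_body⁴ − T_wall⁴ = 6.151×10⁶ − 1.874×10⁸ = -1.812×10⁸ K⁴.
|P_net| = 0.53·5.67×10⁻⁸·0.1041·1.812×10⁸.

P_net ≈ 0.567 W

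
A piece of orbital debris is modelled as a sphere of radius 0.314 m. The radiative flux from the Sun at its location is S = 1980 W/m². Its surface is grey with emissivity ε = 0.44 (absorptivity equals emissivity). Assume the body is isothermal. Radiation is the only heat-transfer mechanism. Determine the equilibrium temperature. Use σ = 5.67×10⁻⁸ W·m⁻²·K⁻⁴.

T ≈ 306 K

At equilibrium, absorbed power = emitted power.
Absorbing cross-section = πr² = 0.3097 m²; emitting surface = 4πr² = 1.239 m² (ratio 4).
εS·A_cross = εσ·A_surf·T⁴  ⇒  T⁴ = S/(4σ)   (ε cancels).
T⁴ = 1980/(4·5.67×10⁻⁸) = 8.730×10⁹ K⁴.
T = (8.730×10⁹)^(1/4).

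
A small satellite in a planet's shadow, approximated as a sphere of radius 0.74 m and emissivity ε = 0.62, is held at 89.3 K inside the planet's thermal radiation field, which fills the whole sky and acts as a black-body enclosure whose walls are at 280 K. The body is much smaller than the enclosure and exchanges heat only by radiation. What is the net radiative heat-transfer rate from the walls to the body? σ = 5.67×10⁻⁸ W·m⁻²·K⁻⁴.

For a small grey body in a large enclosure: P_net = εσA(T_body⁴ − T_wall⁴).
A = 4πr² = 6.881 m²; T_body⁴ − T_wall⁴ = 6.359×10⁷ − 6.147×10⁹ = -6.083×10⁹ K⁴.
|P_net| = 0.62·5.67×10⁻⁸·6.881·6.083×10⁹.

P_net ≈ 1470 W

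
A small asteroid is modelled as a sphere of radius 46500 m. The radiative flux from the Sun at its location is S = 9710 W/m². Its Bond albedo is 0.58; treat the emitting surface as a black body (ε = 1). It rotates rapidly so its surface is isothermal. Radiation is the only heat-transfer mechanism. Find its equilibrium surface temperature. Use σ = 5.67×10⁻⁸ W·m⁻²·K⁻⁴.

T ≈ 366 K

At equilibrium, absorbed power = emitted power.
Absorbing cross-section = πr² = 6.793×10⁹ m²; emitting surface = 4πr² = 2.717×10¹⁰ m² (ratio 4).
(1−a)S·A_cross = εσ·A_surf·T⁴  ⇒  T⁴ = (1−a)S/(4σ).
T⁴ = 0.420·9710/(4·5.67×10⁻⁸) = 1.798×10¹⁰ K⁴.
T = (1.798×10¹⁰)^(1/4).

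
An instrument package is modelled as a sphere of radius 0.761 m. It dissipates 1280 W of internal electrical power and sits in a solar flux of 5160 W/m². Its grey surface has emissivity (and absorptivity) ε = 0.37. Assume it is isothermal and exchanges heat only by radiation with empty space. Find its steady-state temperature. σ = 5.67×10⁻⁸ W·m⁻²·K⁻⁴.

T ≈ 420 K

At steady state, absorbed solar power + internal power = radiated power.
Absorbed: α·S·A_cross = 0.37·5160·1.819 = 3474 W (cross-section πr²).
Total input = 3474 + 1280 = 4754 W.
Radiated: εσ·A_surf·T⁴ with A_surf = 4πr² = 7.277 m².
T⁴ = 4754/(0.37·5.67×10⁻⁸·7.277) = 3.114×10¹⁰ K⁴.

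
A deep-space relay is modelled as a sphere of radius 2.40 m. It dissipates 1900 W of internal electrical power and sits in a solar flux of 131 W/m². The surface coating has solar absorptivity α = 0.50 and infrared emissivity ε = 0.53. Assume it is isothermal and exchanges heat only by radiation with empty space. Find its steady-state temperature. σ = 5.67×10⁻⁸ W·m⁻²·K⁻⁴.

T ≈ 194 K

At steady state, absorbed solar power + internal power = radiated power.
Absorbed: α·S·A_cross = 0.50·131·18.10 = 1185 W (cross-section πr²).
Total input = 1185 + 1900 = 3085 W.
Radiated: εσ·A_surf·T⁴ with A_surf = 4πr² = 72.38 m².
T⁴ = 3085/(0.53·5.67×10⁻⁸·72.38) = 1.418×10⁹ K⁴.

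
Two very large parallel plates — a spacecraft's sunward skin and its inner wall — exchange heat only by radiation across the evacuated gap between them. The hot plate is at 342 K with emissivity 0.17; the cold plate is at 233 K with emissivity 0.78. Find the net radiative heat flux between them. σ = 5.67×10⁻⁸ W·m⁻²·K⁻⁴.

q ≈ 98.7 W/m²

For two infinite grey parallel plates, q = σ(T₁⁴ − T₂⁴)/(1/ε₁ + 1/ε₂ − 1).
T₁⁴ − T₂⁴ = 1.368×10¹⁰ − 2.947×10⁹ = 1.073×10¹⁰ K⁴.
1/ε₁ + 1/ε₂ − 1 = 5.882 + 1.282 − 1 = 6.164.
q = 5.67×10⁻⁸ × 1.073×10¹⁰ / 6.164.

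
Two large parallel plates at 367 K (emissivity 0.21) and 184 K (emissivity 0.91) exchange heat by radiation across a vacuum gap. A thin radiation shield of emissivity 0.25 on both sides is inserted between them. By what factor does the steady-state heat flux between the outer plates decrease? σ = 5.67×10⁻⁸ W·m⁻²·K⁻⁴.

factor ≈ 2.44

Without shield: q₀ = σΔ(T⁴)/(1/ε₁+1/ε₂−1) with denominator 4.861.
With shield the two gaps are in series; the resistances add: (1/ε₁+1/ε_s−1)+(1/ε_s+1/ε₂−1) = 7.762+4.099 = 11.86.
Heat-flux ratio q₀/q = 11.86/4.861.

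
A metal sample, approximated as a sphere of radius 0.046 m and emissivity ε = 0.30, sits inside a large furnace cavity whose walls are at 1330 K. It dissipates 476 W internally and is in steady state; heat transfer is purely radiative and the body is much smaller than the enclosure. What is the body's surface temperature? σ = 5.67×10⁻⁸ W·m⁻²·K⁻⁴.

T ≈ 1430 K

For a small grey body in a large enclosure, net radiated power = εσA(T⁴ − T_w⁴).
Steady state: P = εσA(T⁴ − T_w⁴) with A = 4πr² = 0.02659 m².
T⁴ = P/(εσA) + T_w⁴ = 476/(0.30·5.67×10⁻⁸·0.02659) + (1330)⁴
    = 1.052×10¹² + 3.129×10¹² = 4.181×10¹² K⁴.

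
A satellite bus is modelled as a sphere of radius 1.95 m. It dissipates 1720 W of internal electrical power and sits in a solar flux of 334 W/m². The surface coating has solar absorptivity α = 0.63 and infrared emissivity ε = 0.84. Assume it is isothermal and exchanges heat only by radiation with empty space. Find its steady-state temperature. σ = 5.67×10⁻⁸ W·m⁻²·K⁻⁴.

T ≈ 208 K

At steady state, absorbed solar power + internal power = radiated power.
Absorbed: α·S·A_cross = 0.63·334·11.95 = 2514 W (cross-section πr²).
Total input = 2514 + 1720 = 4234 W.
Radiated: εσ·A_surf·T⁴ with A_surf = 4πr² = 47.78 m².
T⁴ = 4234/(0.84·5.67×10⁻⁸·47.78) = 1.860×10⁹ K⁴.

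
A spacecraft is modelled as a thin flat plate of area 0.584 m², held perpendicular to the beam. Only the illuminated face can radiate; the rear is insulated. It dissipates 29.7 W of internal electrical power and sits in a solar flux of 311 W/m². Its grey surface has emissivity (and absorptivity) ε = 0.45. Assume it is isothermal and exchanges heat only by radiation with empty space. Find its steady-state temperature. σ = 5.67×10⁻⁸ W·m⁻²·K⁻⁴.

T ≈ 294 K

At steady state, absorbed solar power + internal power = radiated power.
Absorbed: α·S·A_cross = 0.45·311·0.5840 = 81.73 W (cross-section A).
Total input = 81.73 + 29.7 = 111.4 W.
Radiated: εσ·A_surf·T⁴ with A_surf = A = 0.5840 m².
T⁴ = 111.4/(0.45·5.67×10⁻⁸·0.5840) = 7.478×10⁹ K⁴.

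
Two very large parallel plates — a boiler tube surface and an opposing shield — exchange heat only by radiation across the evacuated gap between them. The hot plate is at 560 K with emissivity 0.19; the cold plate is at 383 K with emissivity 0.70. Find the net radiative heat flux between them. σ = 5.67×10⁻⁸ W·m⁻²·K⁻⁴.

q ≈ 765 W/m²

For two infinite grey parallel plates, q = σ(T₁⁴ − T₂⁴)/(1/ε₁ + 1/ε₂ − 1).
T₁⁴ − T₂⁴ = 9.834×10¹⁰ − 2.152×10¹⁰ = 7.683×10¹⁰ K⁴.
1/ε₁ + 1/ε₂ − 1 = 5.263 + 1.429 − 1 = 5.692.
q = 5.67×10⁻⁸ × 7.683×10¹⁰ / 5.692.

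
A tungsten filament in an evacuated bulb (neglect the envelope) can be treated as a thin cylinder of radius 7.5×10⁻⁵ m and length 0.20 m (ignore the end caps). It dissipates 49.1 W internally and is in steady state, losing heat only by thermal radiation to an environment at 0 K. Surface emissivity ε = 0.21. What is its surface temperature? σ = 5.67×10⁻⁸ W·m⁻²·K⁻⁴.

T ≈ 2570 K

Steady state: internal power = radiated power, P = εσA T⁴.
Radiating area A = 2πrL = 9.425×10⁻⁵ m².
T⁴ = P/(εσA) = 49.1/(0.21·5.67×10⁻⁸·9.425×10⁻⁵) = 4.375×10¹³ K⁴.
T = (4.375×10¹³)^(1/4).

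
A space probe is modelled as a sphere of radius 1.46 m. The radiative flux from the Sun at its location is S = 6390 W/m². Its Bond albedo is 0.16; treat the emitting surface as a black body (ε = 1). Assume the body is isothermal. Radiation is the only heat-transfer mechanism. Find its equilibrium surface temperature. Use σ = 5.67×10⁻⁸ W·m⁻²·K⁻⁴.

T ≈ 392 K

At equilibrium, absorbed power = emitted power.
Absorbing cross-section = πr² = 6.697 m²; emitting surface = 4πr² = 26.79 m² (ratio 4).
(1−a)S·A_cross = εσ·A_surf·T⁴  ⇒  T⁴ = (1−a)S/(4σ).
T⁴ = 0.840·6390/(4·5.67×10⁻⁸) = 2.367×10¹⁰ K⁴.
T = (2.367×10¹⁰)^(1/4).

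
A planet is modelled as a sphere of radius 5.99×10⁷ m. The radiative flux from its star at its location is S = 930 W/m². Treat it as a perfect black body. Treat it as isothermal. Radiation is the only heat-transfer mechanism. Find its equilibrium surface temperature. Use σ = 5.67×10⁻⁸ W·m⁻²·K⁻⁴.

T ≈ 253 K

At equilibrium, absorbed power = emitted power.
Absorbing cross-section = πr² = 1.127×10¹⁶ m²; emitting surface = 4πr² = 4.509×10¹⁶ m² (ratio 4).
S·A_cross = εσ·A_surf·T⁴  ⇒  T⁴ = S/(4σ).
T⁴ = 1.00·930/(4·5.67×10⁻⁸) = 4.101×10⁹ K⁴.
T = (4.101×10⁹)^(1/4).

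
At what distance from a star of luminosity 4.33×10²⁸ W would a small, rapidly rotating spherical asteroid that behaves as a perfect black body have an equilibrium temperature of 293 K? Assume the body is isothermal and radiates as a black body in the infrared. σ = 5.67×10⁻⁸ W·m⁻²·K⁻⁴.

d ≈ 1.44×10¹² m

For an isothermal black-emitting sphere, (1−a)S·πr² = σ·4πr²·T⁴ ⇒ S = 4σT⁴/(1−a).
S = 4·5.67×10⁻⁸·(293)⁴/1.00 = 1672 W/m².
Flux falls as S = L/(4πd²), so d = √(L/(4πS)) = √(4.33×10²⁸/(4π·1672)).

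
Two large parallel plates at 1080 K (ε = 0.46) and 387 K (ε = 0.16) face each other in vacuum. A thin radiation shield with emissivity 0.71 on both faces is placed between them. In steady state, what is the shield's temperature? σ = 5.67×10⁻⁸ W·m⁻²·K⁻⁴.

In steady state the net flux on the hot side equals that on the cold side.
σ(T₁⁴−T_s⁴)/D₁ = σ(T_s⁴−T₂⁴)/D₂, with D₁ = 1/ε₁+1/ε_s−1 = 2.582, D₂ = 1/ε_s+1/ε₂−1 = 6.658.
Solve for T_s⁴: T_s⁴ = (D₂·T₁⁴ + D₁·T₂⁴)/(D₁+D₂) = 9.866×10¹¹ K⁴.

T_s ≈ 997 K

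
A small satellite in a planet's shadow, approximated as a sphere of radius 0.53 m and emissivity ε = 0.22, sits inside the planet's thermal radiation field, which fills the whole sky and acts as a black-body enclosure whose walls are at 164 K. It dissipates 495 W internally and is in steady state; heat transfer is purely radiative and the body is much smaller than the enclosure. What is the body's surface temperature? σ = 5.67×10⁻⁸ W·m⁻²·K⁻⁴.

T ≈ 331 K

For a small grey body in a large enclosure, net radiated power = εσA(T⁴ − T_w⁴).
Steady state: P = εσA(T⁴ − T_w⁴) with A = 4πr² = 3.530 m².
T⁴ = P/(εσA) + T_w⁴ = 495/(0.22·5.67×10⁻⁸·3.530) + (164)⁴
    = 1.124×10¹⁰ + 7.234×10⁸ = 1.197×10¹⁰ K⁴.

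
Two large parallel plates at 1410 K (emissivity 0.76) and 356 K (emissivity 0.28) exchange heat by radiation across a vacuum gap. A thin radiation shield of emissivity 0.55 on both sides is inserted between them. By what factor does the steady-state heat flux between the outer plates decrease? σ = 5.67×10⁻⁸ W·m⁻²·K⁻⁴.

factor ≈ 1.68

Without shield: q₀ = σΔ(T⁴)/(1/ε₁+1/ε₂−1) with denominator 3.887.
With shield the two gaps are in series; the resistances add: (1/ε₁+1/ε_s−1)+(1/ε_s+1/ε₂−1) = 2.134+4.390 = 6.524.
Heat-flux ratio q₀/q = 6.524/3.887.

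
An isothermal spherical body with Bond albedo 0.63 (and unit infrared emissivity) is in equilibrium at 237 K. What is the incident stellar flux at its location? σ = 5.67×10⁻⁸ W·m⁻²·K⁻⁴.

(1−a)S·πr² = σ·4πr²·T⁴ ⇒ S = 4σT⁴/(1−a).
S = 4·5.67×10⁻⁸·3.155×10⁹/0.370.

S ≈ 1930 W/m²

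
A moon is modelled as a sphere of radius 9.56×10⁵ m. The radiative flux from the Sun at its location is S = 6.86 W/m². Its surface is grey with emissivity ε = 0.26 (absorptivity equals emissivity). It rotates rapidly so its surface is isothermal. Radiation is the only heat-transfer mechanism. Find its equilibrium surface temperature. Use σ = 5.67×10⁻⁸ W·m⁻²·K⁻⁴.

T ≈ 74.2 K

At equilibrium, absorbed power = emitted power.
Absorbing cross-section = πr² = 2.871×10¹² m²; emitting surface = 4πr² = 1.148×10¹³ m² (ratio 4).
εS·A_cross = εσ·A_surf·T⁴  ⇒  T⁴ = S/(4σ)   (ε cancels).
T⁴ = 6.86/(4·5.67×10⁻⁸) = 3.025×10⁷ K⁴.
T = (3.025×10⁷)^(1/4).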